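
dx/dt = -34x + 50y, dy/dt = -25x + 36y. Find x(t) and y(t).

Coefficient matrix A = [[-34, 50], [-25, 36]].
Characteristic polynomial det(A - λI) = λ^2 - 2λ + 26 = 0.
Eigenvalues λ = 1 ± 5i (complex conjugate pair).
For λ=1+5i: an eigenvector is (3,2) - i(-1,-1) = (3 + i, 2 + i).
A real fundamental pair from Re and Im of e^((1+5i)t)v: X_1 = e^(t)(cos(5t)·(3,2) + sin(5t)·(-1,-1)), X_2 = e^(t)(sin(5t)·(3,2) - cos(5t)·(-1,-1)).
General solution: c_1X_1 + c_2X_2.

x(t) = -c_1e^(t)sin(5t) + 3c_1e^(t)cos(5t) + 3c_2e^(t)sin(5t) + c_2e^(t)cos(5t), y(t) = -c_1e^(t)sin(5t) + 2c_1e^(t)cos(5t) + 2c_2e^(t)sin(5t) + c_2e^(t)cos(5t)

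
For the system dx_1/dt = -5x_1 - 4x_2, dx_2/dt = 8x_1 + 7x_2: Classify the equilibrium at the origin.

A = [[-5,-4],[8,7]]; det(A-λI) = λ^2 - 2λ - 3.
λ = 3, -1: opposite signs.

saddle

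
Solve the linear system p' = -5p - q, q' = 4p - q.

Coefficient matrix A = [[-5, -1], [4, -1]].
Characteristic polynomial det(A - λI) = λ^2 + 6λ + 9 = 0.
Single eigenvalue λ = -3 with algebraic multiplicity 2.
Eigenvector v = (1,-2); generalized eigenvector w with (A-λI)w=v is (1,-3).
General solution: e^(-3t)[C_1·v + C_2·(t·v + w)].

p(t) = C_1e^(-3t) + C_2te^(-3t) + C_2e^(-3t), q(t) = -2C_1e^(-3t) - 2C_2te^(-3t) - 3C_2e^(-3t)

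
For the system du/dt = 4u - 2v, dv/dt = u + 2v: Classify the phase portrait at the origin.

unstable spiral

A = [[4,-2],[1,2]]; det(A-λI) = λ^2 - 6λ + 10.
λ = 3 ± i: positive real part.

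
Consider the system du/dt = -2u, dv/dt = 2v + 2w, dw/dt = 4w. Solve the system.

u(t) = c_1e^(-2t), v(t) = c_2e^(2t) + c_3e^(4t), w(t) = c_3e^(4t)

Coefficient matrix A = [[-2, 0, 0], [0, 2, 2], [0, 0, 4]].
det(A - λI) = 0 gives eigenvalues λ = -2, 2, 4.
For λ=-2: eigenvector (1,0,0).
For λ=2: eigenvector (0,1,0).
For λ=4: eigenvector (0,1,1).
General solution: c_1e^(-2t)(1,0,0) + c_2e^(2t)(0,1,0) + c_3e^(4t)(0,1,1).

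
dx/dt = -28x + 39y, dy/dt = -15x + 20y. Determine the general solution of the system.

Coefficient matrix A = [[-28, 39], [-15, 20]].
Characteristic polynomial det(A - λI) = λ^2 + 8λ + 25 = 0.
Eigenvalues λ = -4 ± 3i (complex conjugate pair).
For λ=-4+3i: an eigenvector is (2,1) - i(-3,-2) = (2 + 3i, 1 + 2i).
A real fundamental pair from Re and Im of e^((-4+3i)t)v: X_1 = e^(-4t)(cos(3t)·(2,1) + sin(3t)·(-3,-2)), X_2 = e^(-4t)(sin(3t)·(2,1) - cos(3t)·(-3,-2)).
General solution: K_1X_1 + K_2X_2.

x(t) = -3K_1e^(-4t)sin(3t) + 2K_1e^(-4t)cos(3t) + 2K_2e^(-4t)sin(3t) + 3K_2e^(-4t)cos(3t), y(t) = -2K_1e^(-4t)sin(3t) + K_1e^(-4t)cos(3t) + K_2e^(-4t)sin(3t) + 2K_2e^(-4t)cos(3t)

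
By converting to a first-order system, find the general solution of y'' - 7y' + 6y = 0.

y(t) = C_1e^(6t) + C_2e^(t)

Let x_1 = y, x_2 = y'. Then x_1' = x_2 and x_2' = -6x_1 + 7x_2.
A = [[0,1],[-6,7]]; det(A-λI) = λ^2 - 7λ + 6.
Eigenvalues λ = 6, 1 with eigenvectors (1,6), (1,1).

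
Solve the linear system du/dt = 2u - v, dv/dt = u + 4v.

Coefficient matrix A = [[2, -1], [1, 4]].
Characteristic polynomial det(A - λI) = λ^2 - 6λ + 9 = 0.
Single eigenvalue λ = 3 with algebraic multiplicity 2.
Eigenvector v = (1,-1); generalized eigenvector w with (A-λI)w=v is (-2,1).
General solution: e^(3t)[K_1·v + K_2·(t·v + w)].

u(t) = K_1e^(3t) + K_2te^(3t) - 2K_2e^(3t), v(t) = -K_1e^(3t) - K_2te^(3t) + K_2e^(3t)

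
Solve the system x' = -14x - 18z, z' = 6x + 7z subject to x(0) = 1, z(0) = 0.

x(t) = -3e^(-2t) + 4e^(-5t), z(t) = 2e^(-2t) - 2e^(-5t)

Coefficient matrix A = [[-14, -18], [6, 7]].
Characteristic polynomial det(A - λI) = λ^2 + 7λ + 10 = 0.
Eigenvalues λ = -2, -5.
For λ=-2: (A-λI) row 1 is [-12, -18], so an eigenvector is (3, -2).
For λ=-5: (A-λI) row 1 is [-9, -18], so an eigenvector is (2, -1).
General solution: K_1e^(-2t)(3,-2) + K_2e^(-5t)(2,-1).
Applying x(0)=1, z(0)=0 gives K_1=-1, K_2=2.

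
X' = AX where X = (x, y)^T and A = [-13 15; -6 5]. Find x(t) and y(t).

Coefficient matrix A = [[-13, 15], [-6, 5]].
Characteristic polynomial det(A - λI) = λ^2 + 8λ + 25 = 0.
Eigenvalues λ = -4 ± 3i (complex conjugate pair).
For λ=-4+3i: an eigenvector is (1,1) - i(2,1) = (1 - 2i, 1 - i).
A real fundamental pair from Re and Im of e^((-4+3i)t)v: X_1 = e^(-4t)(cos(3t)·(1,1) + sin(3t)·(2,1)), X_2 = e^(-4t)(sin(3t)·(1,1) - cos(3t)·(2,1)).
General solution: K_1X_1 + K_2X_2.

x(t) = 2K_1e^(-4t)sin(3t) + K_1e^(-4t)cos(3t) + K_2e^(-4t)sin(3t) - 2K_2e^(-4t)cos(3t), y(t) = K_1e^(-4t)sin(3t) + K_1e^(-4t)cos(3t) + K_2e^(-4t)sin(3t) - K_2e^(-4t)cos(3t)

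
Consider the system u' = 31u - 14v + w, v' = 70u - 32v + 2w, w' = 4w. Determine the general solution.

u(t) = C_1e^(3t) + 2C_2e^(-4t) + C_3e^(4t), v(t) = 2C_1e^(3t) + 5C_2e^(-4t) + 2C_3e^(4t), w(t) = C_3e^(4t)

Coefficient matrix A = [[31, -14, 1], [70, -32, 2], [0, 0, 4]].
det(A - λI) = 0 gives eigenvalues λ = 3, -4, 4.
For λ=3: eigenvector (1,2,0).
For λ=-4: eigenvector (2,5,0).
For λ=4: eigenvector (1,2,1).
General solution: C_1e^(3t)(1,2,0) + C_2e^(-4t)(2,5,0) + C_3e^(4t)(1,2,1).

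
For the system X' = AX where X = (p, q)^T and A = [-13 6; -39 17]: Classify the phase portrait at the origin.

A = [[-13,6],[-39,17]]; det(A-λI) = λ^2 - 4λ + 13.
λ = 2 ± 3i: positive real part.

unstable spiral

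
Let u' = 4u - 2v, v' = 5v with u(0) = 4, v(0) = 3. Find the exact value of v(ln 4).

A = [[4,-2],[0,5]]; eigenvalues λ = 5, 4.
Eigenvectors: (2,-1) for λ=5, (-1,0) for λ=4.
From the initial condition, c_1 = -3, c_2 = -10.
v(ln 4) = (-3)(4^5)(-1) + (-10)(4^4)(0) = 3072.

3072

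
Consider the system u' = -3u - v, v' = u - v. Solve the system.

Coefficient matrix A = [[-3, -1], [1, -1]].
Characteristic polynomial det(A - λI) = λ^2 + 4λ + 4 = 0.
Single eigenvalue λ = -2 with algebraic multiplicity 2.
Eigenvector v = (1,-1); generalized eigenvector w with (A-λI)w=v is (-3,2).
General solution: e^(-2t)[K_1·v + K_2·(t·v + w)].

u(t) = K_1e^(-2t) + K_2te^(-2t) - 3K_2e^(-2t), v(t) = -K_1e^(-2t) - K_2te^(-2t) + 2K_2e^(-2t)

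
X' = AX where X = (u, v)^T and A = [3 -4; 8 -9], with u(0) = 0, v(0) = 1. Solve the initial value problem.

u(t) = -e^(-t) + e^(-5t), v(t) = -e^(-t) + 2e^(-5t)

Coefficient matrix A = [[3, -4], [8, -9]].
Characteristic polynomial det(A - λI) = λ^2 + 6λ + 5 = 0.
Eigenvalues λ = -1, -5.
For λ=-1: (A-λI) row 1 is [4, -4], so an eigenvector is (1, 1).
For λ=-5: (A-λI) row 1 is [8, -4], so an eigenvector is (1, 2).
General solution: K_1e^(-t)(1,1) + K_2e^(-5t)(1,2).
Applying u(0)=0, v(0)=1 gives K_1=-1, K_2=1.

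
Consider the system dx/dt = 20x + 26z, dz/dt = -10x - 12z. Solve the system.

x(t) = 3K_1e^(4t)sin(2t) + 2K_1e^(4t)cos(2t) + 2K_2e^(4t)sin(2t) - 3K_2e^(4t)cos(2t), z(t) = -2K_1e^(4t)sin(2t) - K_1e^(4t)cos(2t) - K_2e^(4t)sin(2t) + 2K_2e^(4t)cos(2t)

Coefficient matrix A = [[20, 26], [-10, -12]].
Characteristic polynomial det(A - λI) = λ^2 - 8λ + 20 = 0.
Eigenvalues λ = 4 ± 2i (complex conjugate pair).
For λ=4+2i: an eigenvector is (2,-1) - i(3,-2) = (2 - 3i, -1 + 2i).
A real fundamental pair from Re and Im of e^((4+2i)t)v: X_1 = e^(4t)(cos(2t)·(2,-1) + sin(2t)·(3,-2)), X_2 = e^(4t)(sin(2t)·(2,-1) - cos(2t)·(3,-2)).
General solution: K_1X_1 + K_2X_2.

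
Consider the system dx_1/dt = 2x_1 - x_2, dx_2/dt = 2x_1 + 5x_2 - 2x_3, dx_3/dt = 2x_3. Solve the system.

x_1(t) = C_1e^(2t) + C_2e^(3t) + C_3e^(4t), x_2(t) = -C_2e^(3t) - 2C_3e^(4t), x_3(t) = C_1e^(2t)

Coefficient matrix A = [[2, -1, 0], [2, 5, -2], [0, 0, 2]].
det(A - λI) = 0 gives eigenvalues λ = 2, 3, 4.
For λ=2: eigenvector (1,0,1).
For λ=3: eigenvector (1,-1,0).
For λ=4: eigenvector (1,-2,0).
General solution: C_1e^(2t)(1,0,1) + C_2e^(3t)(1,-1,0) + C_3e^(4t)(1,-2,0).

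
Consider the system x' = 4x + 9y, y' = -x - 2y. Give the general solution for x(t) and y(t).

Coefficient matrix A = [[4, 9], [-1, -2]].
Characteristic polynomial det(A - λI) = λ^2 - 2λ + 1 = 0.
Single eigenvalue λ = 1 with algebraic multiplicity 2.
Eigenvector v = (-3,1); generalized eigenvector w with (A-λI)w=v is (-1,0).
General solution: e^(t)[C_1·v + C_2·(t·v + w)].

x(t) = -3C_1e^(t) - 3C_2te^(t) - C_2e^(t), y(t) = C_1e^(t) + C_2te^(t)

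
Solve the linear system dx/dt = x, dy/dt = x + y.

x(t) = -C_2e^(t), y(t) = -C_1e^(t) - C_2te^(t) - 3C_2e^(t)

Coefficient matrix A = [[1, 0], [1, 1]].
Characteristic polynomial det(A - λI) = λ^2 - 2λ + 1 = 0.
Single eigenvalue λ = 1 with algebraic multiplicity 2.
Eigenvector v = (0,-1); generalized eigenvector w with (A-λI)w=v is (-1,-3).
General solution: e^(t)[C_1·v + C_2·(t·v + w)].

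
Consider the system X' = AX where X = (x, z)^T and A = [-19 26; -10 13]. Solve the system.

Coefficient matrix A = [[-19, 26], [-10, 13]].
Characteristic polynomial det(A - λI) = λ^2 + 6λ + 13 = 0.
Eigenvalues λ = -3 ± 2i (complex conjugate pair).
For λ=-3+2i: an eigenvector is (-2,-1) - i(3,2) = (-2 - 3i, -1 - 2i).
A real fundamental pair from Re and Im of e^((-3+2i)t)v: X_1 = e^(-3t)(cos(2t)·(-2,-1) + sin(2t)·(3,2)), X_2 = e^(-3t)(sin(2t)·(-2,-1) - cos(2t)·(3,2)).
General solution: K_1X_1 + K_2X_2.

x(t) = 3K_1e^(-3t)sin(2t) - 2K_1e^(-3t)cos(2t) - 2K_2e^(-3t)sin(2t) - 3K_2e^(-3t)cos(2t), z(t) = 2K_1e^(-3t)sin(2t) - K_1e^(-3t)cos(2t) - K_2e^(-3t)sin(2t) - 2K_2e^(-3t)cos(2t)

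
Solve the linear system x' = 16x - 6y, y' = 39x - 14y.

Coefficient matrix A = [[16, -6], [39, -14]].
Characteristic polynomial det(A - λI) = λ^2 - 2λ + 10 = 0.
Eigenvalues λ = 1 ± 3i (complex conjugate pair).
For λ=1+3i: an eigenvector is (-1,-2) - i(-1,-3) = (-1 + i, -2 + 3i).
A real fundamental pair from Re and Im of e^((1+3i)t)v: X_1 = e^(t)(cos(3t)·(-1,-2) + sin(3t)·(-1,-3)), X_2 = e^(t)(sin(3t)·(-1,-2) - cos(3t)·(-1,-3)).
General solution: K_1X_1 + K_2X_2.

x(t) = -K_1e^(t)sin(3t) - K_1e^(t)cos(3t) - K_2e^(t)sin(3t) + K_2e^(t)cos(3t), y(t) = -3K_1e^(t)sin(3t) - 2K_1e^(t)cos(3t) - 2K_2e^(t)sin(3t) + 3K_2e^(t)cos(3t)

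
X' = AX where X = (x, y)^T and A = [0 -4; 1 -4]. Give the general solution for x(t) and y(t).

x(t) = 2C_1e^(-2t) + 2C_2te^(-2t) - C_2e^(-2t), y(t) = C_1e^(-2t) + C_2te^(-2t) - C_2e^(-2t)

Coefficient matrix A = [[0, -4], [1, -4]].
Characteristic polynomial det(A - λI) = λ^2 + 4λ + 4 = 0.
Single eigenvalue λ = -2 with algebraic multiplicity 2.
Eigenvector v = (2,1); generalized eigenvector w with (A-λI)w=v is (-1,-1).
General solution: e^(-2t)[C_1·v + C_2·(t·v + w)].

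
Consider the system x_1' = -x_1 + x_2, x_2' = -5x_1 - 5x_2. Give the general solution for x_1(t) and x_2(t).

Coefficient matrix A = [[-1, 1], [-5, -5]].
Characteristic polynomial det(A - λI) = λ^2 + 6λ + 10 = 0.
Eigenvalues λ = -3 ± i (complex conjugate pair).
For λ=-3+i: an eigenvector is (0,-1) - i(-1,2) = (0 + i, -1 - 2i).
A real fundamental pair from Re and Im of e^((-3+i)t)v: X_1 = e^(-3t)(cos(t)·(0,-1) + sin(t)·(-1,2)), X_2 = e^(-3t)(sin(t)·(0,-1) - cos(t)·(-1,2)).
General solution: c_1X_1 + c_2X_2.

x_1(t) = -c_1e^(-3t)sin(t) + c_2e^(-3t)cos(t), x_2(t) = 2c_1e^(-3t)sin(t) - c_1e^(-3t)cos(t) - c_2e^(-3t)sin(t) - 2c_2e^(-3t)cos(t)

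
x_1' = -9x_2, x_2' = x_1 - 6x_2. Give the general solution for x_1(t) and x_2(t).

Coefficient matrix A = [[0, -9], [1, -6]].
Characteristic polynomial det(A - λI) = λ^2 + 6λ + 9 = 0.
Single eigenvalue λ = -3 with algebraic multiplicity 2.
Eigenvector v = (3,1); generalized eigenvector w with (A-λI)w=v is (1,0).
General solution: e^(-3t)[c_1·v + c_2·(t·v + w)].

x_1(t) = 3c_1e^(-3t) + 3c_2te^(-3t) + c_2e^(-3t), x_2(t) = c_1e^(-3t) + c_2te^(-3t)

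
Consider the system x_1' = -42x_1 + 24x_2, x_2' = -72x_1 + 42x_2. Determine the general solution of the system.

Coefficient matrix A = [[-42, 24], [-72, 42]].
Characteristic polynomial det(A - λI) = λ^2 - 36 = 0.
Eigenvalues λ = 6, -6.
For λ=6: (A-λI) row 1 is [-48, 24], so an eigenvector is (1, 2).
For λ=-6: (A-λI) row 1 is [-36, 24], so an eigenvector is (-2, -3).
General solution: K_1e^(6t)(1,2) + K_2e^(-6t)(-2,-3).

x_1(t) = K_1e^(6t) - 2K_2e^(-6t), x_2(t) = 2K_1e^(6t) - 3K_2e^(-6t)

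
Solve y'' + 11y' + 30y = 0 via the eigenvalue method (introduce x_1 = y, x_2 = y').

Let x_1 = y, x_2 = y'. Then x_1' = x_2 and x_2' = -30x_1 - 11x_2.
A = [[0,1],[-30,-11]]; det(A-λI) = λ^2 + 11λ + 30.
Eigenvalues λ = -5, -6 with eigenvectors (1,-5), (1,-6).

y(t) = C_1e^(-5t) + C_2e^(-6t)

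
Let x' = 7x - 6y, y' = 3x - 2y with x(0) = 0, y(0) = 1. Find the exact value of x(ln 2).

-28

A = [[7,-6],[3,-2]]; eigenvalues λ = 1, 4.
Eigenvectors: (-1,-1) for λ=1, (2,1) for λ=4.
From the initial condition, c_1 = -2, c_2 = -1.
x(ln 2) = (-2)(2^1)(-1) + (-1)(2^4)(2) = -28.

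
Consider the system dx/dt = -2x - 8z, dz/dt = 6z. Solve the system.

x(t) = C_1e^(-2t) + C_2e^(6t), z(t) = -C_2e^(6t)

Coefficient matrix A = [[-2, -8], [0, 6]].
Characteristic polynomial det(A - λI) = λ^2 - 4λ - 12 = 0.
Eigenvalues λ = -2, 6.
For λ=-2: (A-λI) row 1 is [0, -8], so an eigenvector is (1, 0).
For λ=6: (A-λI) row 1 is [-8, -8], so an eigenvector is (1, -1).
General solution: C_1e^(-2t)(1,0) + C_2e^(6t)(1,-1).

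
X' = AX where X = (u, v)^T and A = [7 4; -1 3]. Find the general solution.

Coefficient matrix A = [[7, 4], [-1, 3]].
Characteristic polynomial det(A - λI) = λ^2 - 10λ + 25 = 0.
Single eigenvalue λ = 5 with algebraic multiplicity 2.
Eigenvector v = (-2,1); generalized eigenvector w with (A-λI)w=v is (3,-2).
General solution: e^(5t)[C_1·v + C_2·(t·v + w)].

u(t) = -2C_1e^(5t) - 2C_2te^(5t) + 3C_2e^(5t), v(t) = C_1e^(5t) + C_2te^(5t) - 2C_2e^(5t)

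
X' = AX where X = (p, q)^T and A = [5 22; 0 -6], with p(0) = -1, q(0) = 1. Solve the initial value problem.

p(t) = e^(5t) - 2e^(-6t), q(t) = e^(-6t)

Coefficient matrix A = [[5, 22], [0, -6]].
Characteristic polynomial det(A - λI) = λ^2 + λ - 30 = 0.
Eigenvalues λ = -6, 5.
For λ=-6: (A-λI) row 1 is [11, 22], so an eigenvector is (2, -1).
For λ=5: (A-λI) row 1 is [0, 22], so an eigenvector is (1, 0).
General solution: C_1e^(-6t)(2,-1) + C_2e^(5t)(1,0).
Applying p(0)=-1, q(0)=1 gives C_1=-1, C_2=1.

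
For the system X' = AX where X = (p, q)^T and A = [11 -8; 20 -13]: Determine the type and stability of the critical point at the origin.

stable spiral

A = [[11,-8],[20,-13]]; det(A-λI) = λ^2 + 2λ + 17.
λ = -1 ± 4i: negative real part.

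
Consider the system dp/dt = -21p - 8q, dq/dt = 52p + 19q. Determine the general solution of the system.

Coefficient matrix A = [[-21, -8], [52, 19]].
Characteristic polynomial det(A - λI) = λ^2 + 2λ + 17 = 0.
Eigenvalues λ = -1 ± 4i (complex conjugate pair).
For λ=-1+4i: an eigenvector is (-1,2) - i(1,-3) = (-1 - i, 2 + 3i).
A real fundamental pair from Re and Im of e^((-1+4i)t)v: X_1 = e^(-t)(cos(4t)·(-1,2) + sin(4t)·(1,-3)), X_2 = e^(-t)(sin(4t)·(-1,2) - cos(4t)·(1,-3)).
General solution: C_1X_1 + C_2X_2.

p(t) = C_1e^(-t)sin(4t) - C_1e^(-t)cos(4t) - C_2e^(-t)sin(4t) - C_2e^(-t)cos(4t), q(t) = -3C_1e^(-t)sin(4t) + 2C_1e^(-t)cos(4t) + 2C_2e^(-t)sin(4t) + 3C_2e^(-t)cos(4t)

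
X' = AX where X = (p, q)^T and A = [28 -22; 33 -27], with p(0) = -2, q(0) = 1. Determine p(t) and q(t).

Coefficient matrix A = [[28, -22], [33, -27]].
Characteristic polynomial det(A - λI) = λ^2 - λ - 30 = 0.
Eigenvalues λ = 6, -5.
For λ=6: (A-λI) row 1 is [22, -22], so an eigenvector is (-1, -1).
For λ=-5: (A-λI) row 1 is [33, -22], so an eigenvector is (2, 3).
General solution: c_1e^(6t)(-1,-1) + c_2e^(-5t)(2,3).
Applying p(0)=-2, q(0)=1 gives c_1=8, c_2=3.

p(t) = -8e^(6t) + 6e^(-5t), q(t) = -8e^(6t) + 9e^(-5t)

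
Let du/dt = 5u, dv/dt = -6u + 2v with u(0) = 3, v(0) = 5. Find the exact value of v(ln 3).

-1359

A = [[5,0],[-6,2]]; eigenvalues λ = 5, 2.
Eigenvectors: (-1,2) for λ=5, (0,-1) for λ=2.
From the initial condition, c_1 = -3, c_2 = -11.
v(ln 3) = (-3)(3^5)(2) + (-11)(3^2)(-1) = -1359.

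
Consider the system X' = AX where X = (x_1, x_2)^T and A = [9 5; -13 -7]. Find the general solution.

x_1(t) = C_1e^(t)sin(t) + 2C_1e^(t)cos(t) + 2C_2e^(t)sin(t) - C_2e^(t)cos(t), x_2(t) = -2C_1e^(t)sin(t) - 3C_1e^(t)cos(t) - 3C_2e^(t)sin(t) + 2C_2e^(t)cos(t)

Coefficient matrix A = [[9, 5], [-13, -7]].
Characteristic polynomial det(A - λI) = λ^2 - 2λ + 2 = 0.
Eigenvalues λ = 1 ± i (complex conjugate pair).
For λ=1+i: an eigenvector is (2,-3) - i(1,-2) = (2 - i, -3 + 2i).
A real fundamental pair from Re and Im of e^((1+i)t)v: X_1 = e^(t)(cos(t)·(2,-3) + sin(t)·(1,-2)), X_2 = e^(t)(sin(t)·(2,-3) - cos(t)·(1,-2)).
General solution: C_1X_1 + C_2X_2.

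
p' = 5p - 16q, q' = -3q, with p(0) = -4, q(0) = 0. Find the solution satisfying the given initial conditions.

p(t) = -4e^(5t), q(t) = 0

Coefficient matrix A = [[5, -16], [0, -3]].
Characteristic polynomial det(A - λI) = λ^2 - 2λ - 15 = 0.
Eigenvalues λ = 5, -3.
For λ=5: (A-λI) row 1 is [0, -16], so an eigenvector is (-1, 0).
For λ=-3: (A-λI) row 1 is [8, -16], so an eigenvector is (2, 1).
General solution: C_1e^(5t)(-1,0) + C_2e^(-3t)(2,1).
Applying p(0)=-4, q(0)=0 gives C_1=4, C_2=0.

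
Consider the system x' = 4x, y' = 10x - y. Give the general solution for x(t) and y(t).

x(t) = -C_1e^(4t), y(t) = -2C_1e^(4t) + C_2e^(-t)

Coefficient matrix A = [[4, 0], [10, -1]].
Characteristic polynomial det(A - λI) = λ^2 - 3λ - 4 = 0.
Eigenvalues λ = 4, -1.
For λ=4: (A-λI) row 2 is [10, -5], so an eigenvector is (-1, -2).
For λ=-1: (A-λI) row 1 is [5, 0], so an eigenvector is (0, 1).
General solution: C_1e^(4t)(-1,-2) + C_2e^(-t)(0,1).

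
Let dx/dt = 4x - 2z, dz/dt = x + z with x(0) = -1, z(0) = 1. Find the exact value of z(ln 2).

-4

A = [[4,-2],[1,1]]; eigenvalues λ = 3, 2.
Eigenvectors: (2,1) for λ=3, (-1,-1) for λ=2.
From the initial condition, c_1 = -2, c_2 = -3.
z(ln 2) = (-2)(2^3)(1) + (-3)(2^2)(-1) = -4.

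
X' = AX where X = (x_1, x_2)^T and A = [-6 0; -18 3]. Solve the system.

Coefficient matrix A = [[-6, 0], [-18, 3]].
Characteristic polynomial det(A - λI) = λ^2 + 3λ - 18 = 0.
Eigenvalues λ = 3, -6.
For λ=3: (A-λI) row 1 is [-9, 0], so an eigenvector is (0, -1).
For λ=-6: (A-λI) row 2 is [-18, 9], so an eigenvector is (-1, -2).
General solution: K_1e^(3t)(0,-1) + K_2e^(-6t)(-1,-2).

x_1(t) = -K_2e^(-6t), x_2(t) = -K_1e^(3t) - 2K_2e^(-6t)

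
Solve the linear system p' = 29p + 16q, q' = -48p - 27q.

p(t) = -2K_1e^(5t) + K_2e^(-3t), q(t) = 3K_1e^(5t) - 2K_2e^(-3t)

Coefficient matrix A = [[29, 16], [-48, -27]].
Characteristic polynomial det(A - λI) = λ^2 - 2λ - 15 = 0.
Eigenvalues λ = 5, -3.
For λ=5: (A-λI) row 1 is [24, 16], so an eigenvector is (-2, 3).
For λ=-3: (A-λI) row 1 is [32, 16], so an eigenvector is (1, -2).
General solution: K_1e^(5t)(-2,3) + K_2e^(-3t)(1,-2).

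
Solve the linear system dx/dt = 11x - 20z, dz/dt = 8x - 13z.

x(t) = -K_1e^(-t)sin(4t) - 2K_1e^(-t)cos(4t) - 2K_2e^(-t)sin(4t) + K_2e^(-t)cos(4t), z(t) = -K_1e^(-t)sin(4t) - K_1e^(-t)cos(4t) - K_2e^(-t)sin(4t) + K_2e^(-t)cos(4t)

Coefficient matrix A = [[11, -20], [8, -13]].
Characteristic polynomial det(A - λI) = λ^2 + 2λ + 17 = 0.
Eigenvalues λ = -1 ± 4i (complex conjugate pair).
For λ=-1+4i: an eigenvector is (-2,-1) - i(-1,-1) = (-2 + i, -1 + i).
A real fundamental pair from Re and Im of e^((-1+4i)t)v: X_1 = e^(-t)(cos(4t)·(-2,-1) + sin(4t)·(-1,-1)), X_2 = e^(-t)(sin(4t)·(-2,-1) - cos(4t)·(-1,-1)).
General solution: K_1X_1 + K_2X_2.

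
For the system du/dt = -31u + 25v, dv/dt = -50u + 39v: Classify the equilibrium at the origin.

A = [[-31,25],[-50,39]]; det(A-λI) = λ^2 - 8λ + 41.
λ = 4 ± 5i: positive real part.

unstable spiral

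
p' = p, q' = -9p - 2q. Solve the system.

Coefficient matrix A = [[1, 0], [-9, -2]].
Characteristic polynomial det(A - λI) = λ^2 + λ - 2 = 0.
Eigenvalues λ = 1, -2.
For λ=1: (A-λI) row 2 is [-9, -3], so an eigenvector is (-1, 3).
For λ=-2: (A-λI) row 1 is [3, 0], so an eigenvector is (0, 1).
General solution: C_1e^(t)(-1,3) + C_2e^(-2t)(0,1).

p(t) = -C_1e^(t), q(t) = 3C_1e^(t) + C_2e^(-2t)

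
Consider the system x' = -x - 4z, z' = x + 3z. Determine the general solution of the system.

x(t) = -2C_1e^(t) - 2C_2te^(t) - 3C_2e^(t), z(t) = C_1e^(t) + C_2te^(t) + 2C_2e^(t)

Coefficient matrix A = [[-1, -4], [1, 3]].
Characteristic polynomial det(A - λI) = λ^2 - 2λ + 1 = 0.
Single eigenvalue λ = 1 with algebraic multiplicity 2.
Eigenvector v = (-2,1); generalized eigenvector w with (A-λI)w=v is (-3,2).
General solution: e^(t)[C_1·v + C_2·(t·v + w)].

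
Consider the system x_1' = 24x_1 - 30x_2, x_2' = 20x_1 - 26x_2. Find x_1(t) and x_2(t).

Coefficient matrix A = [[24, -30], [20, -26]].
Characteristic polynomial det(A - λI) = λ^2 + 2λ - 24 = 0.
Eigenvalues λ = 4, -6.
For λ=4: (A-λI) row 1 is [20, -30], so an eigenvector is (3, 2).
For λ=-6: (A-λI) row 1 is [30, -30], so an eigenvector is (-1, -1).
General solution: K_1e^(4t)(3,2) + K_2e^(-6t)(-1,-1).

x_1(t) = 3K_1e^(4t) - K_2e^(-6t), x_2(t) = 2K_1e^(4t) - K_2e^(-6t)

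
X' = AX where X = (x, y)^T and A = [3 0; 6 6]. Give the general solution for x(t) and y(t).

x(t) = c_1e^(3t), y(t) = -2c_1e^(3t) - c_2e^(6t)

Coefficient matrix A = [[3, 0], [6, 6]].
Characteristic polynomial det(A - λI) = λ^2 - 9λ + 18 = 0.
Eigenvalues λ = 3, 6.
For λ=3: (A-λI) row 2 is [6, 3], so an eigenvector is (1, -2).
For λ=6: (A-λI) row 1 is [-3, 0], so an eigenvector is (0, -1).
General solution: c_1e^(3t)(1,-2) + c_2e^(6t)(0,-1).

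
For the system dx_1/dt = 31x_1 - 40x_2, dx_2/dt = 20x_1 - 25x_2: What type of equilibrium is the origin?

unstable spiral

A = [[31,-40],[20,-25]]; det(A-λI) = λ^2 - 6λ + 25.
λ = 3 ± 4i: positive real part.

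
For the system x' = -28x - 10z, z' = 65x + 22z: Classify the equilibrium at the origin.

stable spiral

A = [[-28,-10],[65,22]]; det(A-λI) = λ^2 + 6λ + 34.
λ = -3 ± 5i: negative real part.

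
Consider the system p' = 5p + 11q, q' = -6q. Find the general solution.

p(t) = c_1e^(5t) + c_2e^(-6t), q(t) = -c_2e^(-6t)

Coefficient matrix A = [[5, 11], [0, -6]].
Characteristic polynomial det(A - λI) = λ^2 + λ - 30 = 0.
Eigenvalues λ = 5, -6.
For λ=5: (A-λI) row 1 is [0, 11], so an eigenvector is (1, 0).
For λ=-6: (A-λI) row 1 is [11, 11], so an eigenvector is (1, -1).
General solution: c_1e^(5t)(1,0) + c_2e^(-6t)(1,-1).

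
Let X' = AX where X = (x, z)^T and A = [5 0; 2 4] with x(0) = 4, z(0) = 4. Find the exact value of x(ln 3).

972

A = [[5,0],[2,4]]; eigenvalues λ = 4, 5.
Eigenvectors: (0,1) for λ=4, (1,2) for λ=5.
From the initial condition, c_1 = -4, c_2 = 4.
x(ln 3) = (-4)(3^4)(0) + (4)(3^5)(1) = 972.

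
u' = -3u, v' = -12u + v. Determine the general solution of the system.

u(t) = -c_2e^(-3t), v(t) = c_1e^(t) - 3c_2e^(-3t)

Coefficient matrix A = [[-3, 0], [-12, 1]].
Characteristic polynomial det(A - λI) = λ^2 + 2λ - 3 = 0.
Eigenvalues λ = 1, -3.
For λ=1: (A-λI) row 1 is [-4, 0], so an eigenvector is (0, 1).
For λ=-3: (A-λI) row 2 is [-12, 4], so an eigenvector is (-1, -3).
General solution: c_1e^(t)(0,1) + c_2e^(-3t)(-1,-3).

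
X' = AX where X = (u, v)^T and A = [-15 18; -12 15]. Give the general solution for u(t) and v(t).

Coefficient matrix A = [[-15, 18], [-12, 15]].
Characteristic polynomial det(A - λI) = λ^2 - 9 = 0.
Eigenvalues λ = 3, -3.
For λ=3: (A-λI) row 1 is [-18, 18], so an eigenvector is (-1, -1).
For λ=-3: (A-λI) row 1 is [-12, 18], so an eigenvector is (3, 2).
General solution: K_1e^(3t)(-1,-1) + K_2e^(-3t)(3,2).

u(t) = -K_1e^(3t) + 3K_2e^(-3t), v(t) = -K_1e^(3t) + 2K_2e^(-3t)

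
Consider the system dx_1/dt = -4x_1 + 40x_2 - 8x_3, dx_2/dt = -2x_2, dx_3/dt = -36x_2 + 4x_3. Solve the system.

x_1(t) = c_1e^(-4t) - 4c_2e^(-2t) - c_3e^(4t), x_2(t) = c_2e^(-2t), x_3(t) = 6c_2e^(-2t) + c_3e^(4t)

Coefficient matrix A = [[-4, 40, -8], [0, -2, 0], [0, -36, 4]].
det(A - λI) = 0 gives eigenvalues λ = -4, -2, 4.
For λ=-4: eigenvector (1,0,0).
For λ=-2: eigenvector (-4,1,6).
For λ=4: eigenvector (-1,0,1).
General solution: c_1e^(-4t)(1,0,0) + c_2e^(-2t)(-4,1,6) + c_3e^(4t)(-1,0,1).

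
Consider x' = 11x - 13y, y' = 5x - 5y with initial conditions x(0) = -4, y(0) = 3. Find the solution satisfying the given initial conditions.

x(t) = -71e^(3t)sin(t) - 4e^(3t)cos(t), y(t) = -44e^(3t)sin(t) + 3e^(3t)cos(t)

Coefficient matrix A = [[11, -13], [5, -5]].
Characteristic polynomial det(A - λI) = λ^2 - 6λ + 10 = 0.
Eigenvalues λ = 3 ± i (complex conjugate pair).
For λ=3+i: an eigenvector is (3,2) - i(-2,-1) = (3 + 2i, 2 + i).
A real fundamental pair from Re and Im of e^((3+i)t)v: X_1 = e^(3t)(cos(t)·(3,2) + sin(t)·(-2,-1)), X_2 = e^(3t)(sin(t)·(3,2) - cos(t)·(-2,-1)).
General solution: C_1X_1 + C_2X_2.
Applying x(0)=-4, y(0)=3 gives C_1=10, C_2=-17.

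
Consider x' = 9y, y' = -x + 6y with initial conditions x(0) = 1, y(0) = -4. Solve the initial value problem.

Coefficient matrix A = [[0, 9], [-1, 6]].
Characteristic polynomial det(A - λI) = λ^2 - 6λ + 9 = 0.
Single eigenvalue λ = 3 with algebraic multiplicity 2.
Eigenvector v = (-3,-1); generalized eigenvector w with (A-λI)w=v is (-2,-1).
General solution: e^(3t)[K_1·v + K_2·(t·v + w)].
Applying x(0)=1, y(0)=-4 gives K_1=-9, K_2=13.

x(t) = -39te^(3t) + e^(3t), y(t) = -13te^(3t) - 4e^(3t)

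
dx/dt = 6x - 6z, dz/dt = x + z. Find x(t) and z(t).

Coefficient matrix A = [[6, -6], [1, 1]].
Characteristic polynomial det(A - λI) = λ^2 - 7λ + 12 = 0.
Eigenvalues λ = 3, 4.
For λ=3: (A-λI) row 1 is [3, -6], so an eigenvector is (-2, -1).
For λ=4: (A-λI) row 1 is [2, -6], so an eigenvector is (3, 1).
General solution: K_1e^(3t)(-2,-1) + K_2e^(4t)(3,1).

x(t) = -2K_1e^(3t) + 3K_2e^(4t), z(t) = -K_1e^(3t) + K_2e^(4t)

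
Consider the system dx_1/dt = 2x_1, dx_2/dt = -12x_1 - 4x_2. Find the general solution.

x_1(t) = -c_1e^(2t), x_2(t) = 2c_1e^(2t) - c_2e^(-4t)

Coefficient matrix A = [[2, 0], [-12, -4]].
Characteristic polynomial det(A - λI) = λ^2 + 2λ - 8 = 0.
Eigenvalues λ = 2, -4.
For λ=2: (A-λI) row 2 is [-12, -6], so an eigenvector is (-1, 2).
For λ=-4: (A-λI) row 1 is [6, 0], so an eigenvector is (0, -1).
General solution: c_1e^(2t)(-1,2) + c_2e^(-4t)(0,-1).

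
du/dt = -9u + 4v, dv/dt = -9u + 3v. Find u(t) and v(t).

u(t) = 2c_1e^(-3t) + 2c_2te^(-3t) + c_2e^(-3t), v(t) = 3c_1e^(-3t) + 3c_2te^(-3t) + 2c_2e^(-3t)

Coefficient matrix A = [[-9, 4], [-9, 3]].
Characteristic polynomial det(A - λI) = λ^2 + 6λ + 9 = 0.
Single eigenvalue λ = -3 with algebraic multiplicity 2.
Eigenvector v = (2,3); generalized eigenvector w with (A-λI)w=v is (1,2).
General solution: e^(-3t)[c_1·v + c_2·(t·v + w)].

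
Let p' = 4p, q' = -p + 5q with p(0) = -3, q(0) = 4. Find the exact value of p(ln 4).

-768

A = [[4,0],[-1,5]]; eigenvalues λ = 5, 4.
Eigenvectors: (0,1) for λ=5, (-1,-1) for λ=4.
From the initial condition, c_1 = 7, c_2 = 3.
p(ln 4) = (7)(4^5)(0) + (3)(4^4)(-1) = -768.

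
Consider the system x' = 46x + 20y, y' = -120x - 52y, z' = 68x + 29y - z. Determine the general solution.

x(t) = -2c_1e^(-4t) + 5c_2e^(-2t), y(t) = 5c_1e^(-4t) - 12c_2e^(-2t), z(t) = -3c_1e^(-4t) + 8c_2e^(-2t) + c_3e^(-t)

Coefficient matrix A = [[46, 20, 0], [-120, -52, 0], [68, 29, -1]].
det(A - λI) = 0 gives eigenvalues λ = -4, -2, -1.
For λ=-4: eigenvector (-2,5,-3).
For λ=-2: eigenvector (5,-12,8).
For λ=-1: eigenvector (0,0,1).
General solution: c_1e^(-4t)(-2,5,-3) + c_2e^(-2t)(5,-12,8) + c_3e^(-t)(0,0,1).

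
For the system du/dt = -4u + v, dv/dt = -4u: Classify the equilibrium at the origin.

stable improper node

A = [[-4,1],[-4,0]]; det(A-λI) = λ^2 + 4λ + 4.
repeated λ = -2 with a single eigenvector.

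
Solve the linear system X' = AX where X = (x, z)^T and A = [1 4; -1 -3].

Coefficient matrix A = [[1, 4], [-1, -3]].
Characteristic polynomial det(A - λI) = λ^2 + 2λ + 1 = 0.
Single eigenvalue λ = -1 with algebraic multiplicity 2.
Eigenvector v = (-2,1); generalized eigenvector w with (A-λI)w=v is (-1,0).
General solution: e^(-t)[K_1·v + K_2·(t·v + w)].

x(t) = -2K_1e^(-t) - 2K_2te^(-t) - K_2e^(-t), z(t) = K_1e^(-t) + K_2te^(-t)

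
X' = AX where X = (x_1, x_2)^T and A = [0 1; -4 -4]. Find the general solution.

Coefficient matrix A = [[0, 1], [-4, -4]].
Characteristic polynomial det(A - λI) = λ^2 + 4λ + 4 = 0.
Single eigenvalue λ = -2 with algebraic multiplicity 2.
Eigenvector v = (-1,2); generalized eigenvector w with (A-λI)w=v is (-2,3).
General solution: e^(-2t)[c_1·v + c_2·(t·v + w)].

x_1(t) = -c_1e^(-2t) - c_2te^(-2t) - 2c_2e^(-2t), x_2(t) = 2c_1e^(-2t) + 2c_2te^(-2t) + 3c_2e^(-2t)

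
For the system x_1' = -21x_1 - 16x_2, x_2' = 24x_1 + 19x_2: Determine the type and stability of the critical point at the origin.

A = [[-21,-16],[24,19]]; det(A-λI) = λ^2 + 2λ - 15.
λ = -5, 3: opposite signs.

saddle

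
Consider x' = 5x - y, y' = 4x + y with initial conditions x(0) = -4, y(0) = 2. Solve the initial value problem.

Coefficient matrix A = [[5, -1], [4, 1]].
Characteristic polynomial det(A - λI) = λ^2 - 6λ + 9 = 0.
Single eigenvalue λ = 3 with algebraic multiplicity 2.
Eigenvector v = (-1,-2); generalized eigenvector w with (A-λI)w=v is (-2,-3).
General solution: e^(3t)[c_1·v + c_2·(t·v + w)].
Applying x(0)=-4, y(0)=2 gives c_1=-16, c_2=10.

x(t) = -10te^(3t) - 4e^(3t), y(t) = -20te^(3t) + 2e^(3t)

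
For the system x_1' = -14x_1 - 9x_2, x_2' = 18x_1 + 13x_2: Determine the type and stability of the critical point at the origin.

A = [[-14,-9],[18,13]]; det(A-λI) = λ^2 + λ - 20.
λ = -5, 4: opposite signs.

saddle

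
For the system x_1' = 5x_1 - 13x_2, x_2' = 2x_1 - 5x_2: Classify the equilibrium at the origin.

A = [[5,-13],[2,-5]]; det(A-λI) = λ^2 + 1.
λ = 0 ± i: zero real part.

center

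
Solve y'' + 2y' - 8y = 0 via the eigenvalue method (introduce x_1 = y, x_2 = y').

y(t) = K_1e^(-4t) + K_2e^(2t)

Let x_1 = y, x_2 = y'. Then x_1' = x_2 and x_2' = 8x_1 - 2x_2.
A = [[0,1],[8,-2]]; det(A-λI) = λ^2 + 2λ - 8.
Eigenvalues λ = -4, 2 with eigenvectors (1,-4), (1,2).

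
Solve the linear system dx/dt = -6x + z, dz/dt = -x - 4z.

Coefficient matrix A = [[-6, 1], [-1, -4]].
Characteristic polynomial det(A - λI) = λ^2 + 10λ + 25 = 0.
Single eigenvalue λ = -5 with algebraic multiplicity 2.
Eigenvector v = (-1,-1); generalized eigenvector w with (A-λI)w=v is (-2,-3).
General solution: e^(-5t)[c_1·v + c_2·(t·v + w)].

x(t) = -c_1e^(-5t) - c_2te^(-5t) - 2c_2e^(-5t), z(t) = -c_1e^(-5t) - c_2te^(-5t) - 3c_2e^(-5t)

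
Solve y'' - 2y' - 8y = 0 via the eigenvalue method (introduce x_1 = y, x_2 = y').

y(t) = K_1e^(-2t) + K_2e^(4t)

Let x_1 = y, x_2 = y'. Then x_1' = x_2 and x_2' = 8x_1 + 2x_2.
A = [[0,1],[8,2]]; det(A-λI) = λ^2 - 2λ - 8.
Eigenvalues λ = -2, 4 with eigenvectors (1,-2), (1,4).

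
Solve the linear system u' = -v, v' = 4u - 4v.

u(t) = c_1e^(-2t) + c_2te^(-2t) - c_2e^(-2t), v(t) = 2c_1e^(-2t) + 2c_2te^(-2t) - 3c_2e^(-2t)

Coefficient matrix A = [[0, -1], [4, -4]].
Characteristic polynomial det(A - λI) = λ^2 + 4λ + 4 = 0.
Single eigenvalue λ = -2 with algebraic multiplicity 2.
Eigenvector v = (1,2); generalized eigenvector w with (A-λI)w=v is (-1,-3).
General solution: e^(-2t)[c_1·v + c_2·(t·v + w)].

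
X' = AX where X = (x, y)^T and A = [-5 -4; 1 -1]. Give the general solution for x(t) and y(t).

Coefficient matrix A = [[-5, -4], [1, -1]].
Characteristic polynomial det(A - λI) = λ^2 + 6λ + 9 = 0.
Single eigenvalue λ = -3 with algebraic multiplicity 2.
Eigenvector v = (2,-1); generalized eigenvector w with (A-λI)w=v is (-1,0).
General solution: e^(-3t)[C_1·v + C_2·(t·v + w)].

x(t) = 2C_1e^(-3t) + 2C_2te^(-3t) - C_2e^(-3t), y(t) = -C_1e^(-3t) - C_2te^(-3t)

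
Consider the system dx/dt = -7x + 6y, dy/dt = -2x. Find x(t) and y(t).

Coefficient matrix A = [[-7, 6], [-2, 0]].
Characteristic polynomial det(A - λI) = λ^2 + 7λ + 12 = 0.
Eigenvalues λ = -4, -3.
For λ=-4: (A-λI) row 1 is [-3, 6], so an eigenvector is (-2, -1).
For λ=-3: (A-λI) row 1 is [-4, 6], so an eigenvector is (-3, -2).
General solution: K_1e^(-4t)(-2,-1) + K_2e^(-3t)(-3,-2).

x(t) = -2K_1e^(-4t) - 3K_2e^(-3t), y(t) = -K_1e^(-4t) - 2K_2e^(-3t)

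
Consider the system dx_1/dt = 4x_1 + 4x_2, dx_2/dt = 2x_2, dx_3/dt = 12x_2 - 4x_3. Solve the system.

Coefficient matrix A = [[4, 4, 0], [0, 2, 0], [0, 12, -4]].
det(A - λI) = 0 gives eigenvalues λ = 4, 2, -4.
For λ=4: eigenvector (1,0,0).
For λ=2: eigenvector (-2,1,2).
For λ=-4: eigenvector (0,0,1).
General solution: K_1e^(4t)(1,0,0) + K_2e^(2t)(-2,1,2) + K_3e^(-4t)(0,0,1).

x_1(t) = K_1e^(4t) - 2K_2e^(2t), x_2(t) = K_2e^(2t), x_3(t) = 2K_2e^(2t) + K_3e^(-4t)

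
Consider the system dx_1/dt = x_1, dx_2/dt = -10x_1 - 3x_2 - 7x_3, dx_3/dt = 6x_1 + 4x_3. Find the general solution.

x_1(t) = C_1e^(t), x_2(t) = C_1e^(t) + C_2e^(-3t) - C_3e^(4t), x_3(t) = -2C_1e^(t) + C_3e^(4t)

Coefficient matrix A = [[1, 0, 0], [-10, -3, -7], [6, 0, 4]].
det(A - λI) = 0 gives eigenvalues λ = 1, -3, 4.
For λ=1: eigenvector (1,1,-2).
For λ=-3: eigenvector (0,1,0).
For λ=4: eigenvector (0,-1,1).
General solution: C_1e^(t)(1,1,-2) + C_2e^(-3t)(0,1,0) + C_3e^(4t)(0,-1,1).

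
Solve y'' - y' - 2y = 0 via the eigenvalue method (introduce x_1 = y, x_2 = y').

y(t) = K_1e^(-t) + K_2e^(2t)

Let x_1 = y, x_2 = y'. Then x_1' = x_2 and x_2' = 2x_1 + x_2.
A = [[0,1],[2,1]]; det(A-λI) = λ^2 - λ - 2.
Eigenvalues λ = -1, 2 with eigenvectors (1,-1), (1,2).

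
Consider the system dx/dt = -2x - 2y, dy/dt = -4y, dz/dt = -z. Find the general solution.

x(t) = C_1e^(-4t) + C_2e^(-2t), y(t) = C_1e^(-4t), z(t) = C_3e^(-t)

Coefficient matrix A = [[-2, -2, 0], [0, -4, 0], [0, 0, -1]].
det(A - λI) = 0 gives eigenvalues λ = -4, -2, -1.
For λ=-4: eigenvector (1,1,0).
For λ=-2: eigenvector (1,0,0).
For λ=-1: eigenvector (0,0,1).
General solution: C_1e^(-4t)(1,1,0) + C_2e^(-2t)(1,0,0) + C_3e^(-t)(0,0,1).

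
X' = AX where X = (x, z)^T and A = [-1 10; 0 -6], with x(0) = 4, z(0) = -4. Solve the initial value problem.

x(t) = -4e^(-t) + 8e^(-6t), z(t) = -4e^(-6t)

Coefficient matrix A = [[-1, 10], [0, -6]].
Characteristic polynomial det(A - λI) = λ^2 + 7λ + 6 = 0.
Eigenvalues λ = -1, -6.
For λ=-1: (A-λI) row 1 is [0, 10], so an eigenvector is (-1, 0).
For λ=-6: (A-λI) row 1 is [5, 10], so an eigenvector is (2, -1).
General solution: c_1e^(-t)(-1,0) + c_2e^(-6t)(2,-1).
Applying x(0)=4, z(0)=-4 gives c_1=4, c_2=4.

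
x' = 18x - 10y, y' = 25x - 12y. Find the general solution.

Coefficient matrix A = [[18, -10], [25, -12]].
Characteristic polynomial det(A - λI) = λ^2 - 6λ + 34 = 0.
Eigenvalues λ = 3 ± 5i (complex conjugate pair).
For λ=3+5i: an eigenvector is (1,2) - i(-1,-1) = (1 + i, 2 + i).
A real fundamental pair from Re and Im of e^((3+5i)t)v: X_1 = e^(3t)(cos(5t)·(1,2) + sin(5t)·(-1,-1)), X_2 = e^(3t)(sin(5t)·(1,2) - cos(5t)·(-1,-1)).
General solution: C_1X_1 + C_2X_2.

x(t) = -C_1e^(3t)sin(5t) + C_1e^(3t)cos(5t) + C_2e^(3t)sin(5t) + C_2e^(3t)cos(5t), y(t) = -C_1e^(3t)sin(5t) + 2C_1e^(3t)cos(5t) + 2C_2e^(3t)sin(5t) + C_2e^(3t)cos(5t)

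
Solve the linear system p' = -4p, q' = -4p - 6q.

Coefficient matrix A = [[-4, 0], [-4, -6]].
Characteristic polynomial det(A - λI) = λ^2 + 10λ + 24 = 0.
Eigenvalues λ = -6, -4.
For λ=-6: (A-λI) row 1 is [2, 0], so an eigenvector is (0, 1).
For λ=-4: (A-λI) row 2 is [-4, -2], so an eigenvector is (1, -2).
General solution: K_1e^(-6t)(0,1) + K_2e^(-4t)(1,-2).

p(t) = K_2e^(-4t), q(t) = K_1e^(-6t) - 2K_2e^(-4t)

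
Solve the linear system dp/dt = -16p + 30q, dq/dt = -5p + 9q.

p(t) = 2c_1e^(-t) + 3c_2e^(-6t), q(t) = c_1e^(-t) + c_2e^(-6t)

Coefficient matrix A = [[-16, 30], [-5, 9]].
Characteristic polynomial det(A - λI) = λ^2 + 7λ + 6 = 0.
Eigenvalues λ = -1, -6.
For λ=-1: (A-λI) row 1 is [-15, 30], so an eigenvector is (2, 1).
For λ=-6: (A-λI) row 1 is [-10, 30], so an eigenvector is (3, 1).
General solution: c_1e^(-t)(2,1) + c_2e^(-6t)(3,1).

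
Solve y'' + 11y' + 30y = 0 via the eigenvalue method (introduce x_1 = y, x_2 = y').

y(t) = K_1e^(-6t) + K_2e^(-5t)

Let x_1 = y, x_2 = y'. Then x_1' = x_2 and x_2' = -30x_1 - 11x_2.
A = [[0,1],[-30,-11]]; det(A-λI) = λ^2 + 11λ + 30.
Eigenvalues λ = -6, -5 with eigenvectors (1,-6), (1,-5).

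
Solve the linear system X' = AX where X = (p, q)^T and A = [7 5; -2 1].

p(t) = -c_1e^(4t)sin(t) - 2c_1e^(4t)cos(t) - 2c_2e^(4t)sin(t) + c_2e^(4t)cos(t), q(t) = c_1e^(4t)sin(t) + c_1e^(4t)cos(t) + c_2e^(4t)sin(t) - c_2e^(4t)cos(t)

Coefficient matrix A = [[7, 5], [-2, 1]].
Characteristic polynomial det(A - λI) = λ^2 - 8λ + 17 = 0.
Eigenvalues λ = 4 ± i (complex conjugate pair).
For λ=4+i: an eigenvector is (-2,1) - i(-1,1) = (-2 + i, 1 - i).
A real fundamental pair from Re and Im of e^((4+i)t)v: X_1 = e^(4t)(cos(t)·(-2,1) + sin(t)·(-1,1)), X_2 = e^(4t)(sin(t)·(-2,1) - cos(t)·(-1,1)).
General solution: c_1X_1 + c_2X_2.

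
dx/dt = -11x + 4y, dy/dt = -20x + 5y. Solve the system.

x(t) = -c_1e^(-3t)sin(4t) + c_2e^(-3t)cos(4t), y(t) = -2c_1e^(-3t)sin(4t) - c_1e^(-3t)cos(4t) - c_2e^(-3t)sin(4t) + 2c_2e^(-3t)cos(4t)

Coefficient matrix A = [[-11, 4], [-20, 5]].
Characteristic polynomial det(A - λI) = λ^2 + 6λ + 25 = 0.
Eigenvalues λ = -3 ± 4i (complex conjugate pair).
For λ=-3+4i: an eigenvector is (0,-1) - i(-1,-2) = (0 + i, -1 + 2i).
A real fundamental pair from Re and Im of e^((-3+4i)t)v: X_1 = e^(-3t)(cos(4t)·(0,-1) + sin(4t)·(-1,-2)), X_2 = e^(-3t)(sin(4t)·(0,-1) - cos(4t)·(-1,-2)).
General solution: c_1X_1 + c_2X_2.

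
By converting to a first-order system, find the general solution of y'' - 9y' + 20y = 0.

y(t) = c_1e^(5t) + c_2e^(4t)

Let x_1 = y, x_2 = y'. Then x_1' = x_2 and x_2' = -20x_1 + 9x_2.
A = [[0,1],[-20,9]]; det(A-λI) = λ^2 - 9λ + 20.
Eigenvalues λ = 5, 4 with eigenvectors (1,5), (1,4).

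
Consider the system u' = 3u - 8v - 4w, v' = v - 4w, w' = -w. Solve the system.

Coefficient matrix A = [[3, -8, -4], [0, 1, -4], [0, 0, -1]].
det(A - λI) = 0 gives eigenvalues λ = 3, 1, -1.
For λ=3: eigenvector (1,0,0).
For λ=1: eigenvector (4,1,0).
For λ=-1: eigenvector (5,2,1).
General solution: K_1e^(3t)(1,0,0) + K_2e^(t)(4,1,0) + K_3e^(-t)(5,2,1).

u(t) = K_1e^(3t) + 4K_2e^(t) + 5K_3e^(-t), v(t) = K_2e^(t) + 2K_3e^(-t), w(t) = K_3e^(-t)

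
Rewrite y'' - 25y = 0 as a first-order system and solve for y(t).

Let x_1 = y, x_2 = y'. Then x_1' = x_2 and x_2' = 25x_1.
A = [[0,1],[25,0]]; det(A-λI) = λ^2 - 25.
Eigenvalues λ = -5, 5 with eigenvectors (1,-5), (1,5).

y(t) = c_1e^(-5t) + c_2e^(5t)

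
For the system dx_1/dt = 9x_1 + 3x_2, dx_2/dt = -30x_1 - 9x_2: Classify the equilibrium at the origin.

A = [[9,3],[-30,-9]]; det(A-λI) = λ^2 + 9.
λ = 0 ± 3i: zero real part.

center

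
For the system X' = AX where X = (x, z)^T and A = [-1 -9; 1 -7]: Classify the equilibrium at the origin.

A = [[-1,-9],[1,-7]]; det(A-λI) = λ^2 + 8λ + 16.
repeated λ = -4 with a single eigenvector.

stable improper node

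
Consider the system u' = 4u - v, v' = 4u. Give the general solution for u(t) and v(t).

u(t) = c_1e^(2t) + c_2te^(2t) - c_2e^(2t), v(t) = 2c_1e^(2t) + 2c_2te^(2t) - 3c_2e^(2t)

Coefficient matrix A = [[4, -1], [4, 0]].
Characteristic polynomial det(A - λI) = λ^2 - 4λ + 4 = 0.
Single eigenvalue λ = 2 with algebraic multiplicity 2.
Eigenvector v = (1,2); generalized eigenvector w with (A-λI)w=v is (-1,-3).
General solution: e^(2t)[c_1·v + c_2·(t·v + w)].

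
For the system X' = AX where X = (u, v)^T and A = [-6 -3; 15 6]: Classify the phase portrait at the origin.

A = [[-6,-3],[15,6]]; det(A-λI) = λ^2 + 9.
λ = 0 ± 3i: zero real part.

center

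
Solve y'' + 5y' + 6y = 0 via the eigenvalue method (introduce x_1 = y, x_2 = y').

y(t) = C_1e^(-3t) + C_2e^(-2t)

Let x_1 = y, x_2 = y'. Then x_1' = x_2 and x_2' = -6x_1 - 5x_2.
A = [[0,1],[-6,-5]]; det(A-λI) = λ^2 + 5λ + 6.
Eigenvalues λ = -3, -2 with eigenvectors (1,-3), (1,-2).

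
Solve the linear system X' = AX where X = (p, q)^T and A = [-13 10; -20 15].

p(t) = -C_1e^(t)sin(2t) - 2C_1e^(t)cos(2t) - 2C_2e^(t)sin(2t) + C_2e^(t)cos(2t), q(t) = -C_1e^(t)sin(2t) - 3C_1e^(t)cos(2t) - 3C_2e^(t)sin(2t) + C_2e^(t)cos(2t)

Coefficient matrix A = [[-13, 10], [-20, 15]].
Characteristic polynomial det(A - λI) = λ^2 - 2λ + 5 = 0.
Eigenvalues λ = 1 ± 2i (complex conjugate pair).
For λ=1+2i: an eigenvector is (-2,-3) - i(-1,-1) = (-2 + i, -3 + i).
A real fundamental pair from Re and Im of e^((1+2i)t)v: X_1 = e^(t)(cos(2t)·(-2,-3) + sin(2t)·(-1,-1)), X_2 = e^(t)(sin(2t)·(-2,-3) - cos(2t)·(-1,-1)).
General solution: C_1X_1 + C_2X_2.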